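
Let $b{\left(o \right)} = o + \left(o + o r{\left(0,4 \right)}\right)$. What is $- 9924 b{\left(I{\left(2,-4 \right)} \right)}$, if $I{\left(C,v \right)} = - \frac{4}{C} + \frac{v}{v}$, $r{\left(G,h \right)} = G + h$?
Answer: $59544$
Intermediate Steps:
$I{\left(C,v \right)} = 1 - \frac{4}{C}$ ($I{\left(C,v \right)} = - \frac{4}{C} + 1 = 1 - \frac{4}{C}$)
$b{\left(o \right)} = 6 o$ ($b{\left(o \right)} = o + \left(o + o \left(0 + 4\right)\right) = o + \left(o + o 4\right) = o + \left(o + 4 o\right) = o + 5 o = 6 o$)
$- 9924 b{\left(I{\left(2,-4 \right)} \right)} = - 9924 \cdot 6 \frac{-4 + 2}{2} = - 9924 \cdot 6 \cdot \frac{1}{2} \left(-2\right) = - 9924 \cdot 6 \left(-1\right) = \left(-9924\right) \left(-6\right) = 59544$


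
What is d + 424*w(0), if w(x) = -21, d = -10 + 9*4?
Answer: -8878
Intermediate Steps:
d = 26 (d = -10 + 36 = 26)
d + 424*w(0) = 26 + 424*(-21) = 26 - 8904 = -8878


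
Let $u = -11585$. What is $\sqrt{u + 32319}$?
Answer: $\sqrt{20734} \approx 143.99$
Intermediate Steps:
$\sqrt{u + 32319} = \sqrt{-11585 + 32319} = \sqrt{20734}$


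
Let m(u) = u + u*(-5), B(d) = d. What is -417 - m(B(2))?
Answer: -409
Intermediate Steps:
m(u) = -4*u (m(u) = u - 5*u = -4*u)
-417 - m(B(2)) = -417 - (-4)*2 = -417 - 1*(-8) = -417 + 8 = -409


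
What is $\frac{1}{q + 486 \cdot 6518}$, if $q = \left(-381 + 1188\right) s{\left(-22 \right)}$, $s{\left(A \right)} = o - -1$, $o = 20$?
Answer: $\frac{1}{3184695} \approx 3.14 \cdot 10^{-7}$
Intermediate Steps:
$s{\left(A \right)} = 21$ ($s{\left(A \right)} = 20 - -1 = 20 + 1 = 21$)
$q = 16947$ ($q = \left(-381 + 1188\right) 21 = 807 \cdot 21 = 16947$)
$\frac{1}{q + 486 \cdot 6518} = \frac{1}{16947 + 486 \cdot 6518} = \frac{1}{16947 + 3167748} = \frac{1}{3184695}$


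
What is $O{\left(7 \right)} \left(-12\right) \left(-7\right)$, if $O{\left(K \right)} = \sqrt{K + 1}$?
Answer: $168 \sqrt{2} \approx 237.59$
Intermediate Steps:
$O{\left(K \right)} = \sqrt{1 + K}$
$O{\left(7 \right)} \left(-12\right) \left(-7\right) = \sqrt{1 + 7} \left(-12\right) \left(-7\right) = \sqrt{8} \left(-12\right) \left(-7\right) = 2 \sqrt{2} \left(-12\right) \left(-7\right) = - 24 \sqrt{2} \left(-7\right) = 168 \sqrt{2}$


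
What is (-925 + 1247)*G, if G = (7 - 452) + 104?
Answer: -109802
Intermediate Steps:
G = -341 (G = -445 + 104 = -341)
(-925 + 1247)*G = (-925 + 1247)*(-341) = 322*(-341) = -109802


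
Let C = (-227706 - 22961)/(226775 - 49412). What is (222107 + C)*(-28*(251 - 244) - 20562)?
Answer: -817726394865892/177363 ≈ -4.6105e+9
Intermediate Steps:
C = -250667/177363 ≈ -1.4133
(222107 + C)*(-28*(251 - 244) - 20562) = (222107 - 250667/177363)*(-28*(251 - 244) - 20562) = 39393313174*(-28*7 - 20562)/177363 = 39393313174*(-196 - 20562)/177363 = (39393313174/177363)*(-20758) = -817726394865892/177363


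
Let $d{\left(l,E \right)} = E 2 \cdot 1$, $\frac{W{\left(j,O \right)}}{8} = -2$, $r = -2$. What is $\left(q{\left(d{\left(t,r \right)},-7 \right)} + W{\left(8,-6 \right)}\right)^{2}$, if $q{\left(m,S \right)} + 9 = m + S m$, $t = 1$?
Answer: $1$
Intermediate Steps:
$W{\left(j,O \right)} = -16$ ($W{\left(j,O \right)} = 8 \left(-2\right) = -16$)
$d{\left(l,E \right)} = 2 E$ ($d{\left(l,E \right)} = 2 E 1 = 2 E$)
$q{\left(m,S \right)} = -9 + m + S m$ ($q{\left(m,S \right)} = -9 + \left(m + S m\right) = -9 + m + S m$)
$\left(q{\left(d{\left(t,r \right)},-7 \right)} + W{\left(8,-6 \right)}\right)^{2} = \left(\left(-9 + 2 \left(-2\right) - 7 \cdot 2 \left(-2\right)\right) - 16\right)^{2} = \left(\left(-9 - 4 - -28\right) - 16\right)^{2} = \left(\left(-9 - 4 + 28\right) - 16\right)^{2} = \left(15 - 16\right)^{2} = \left(-1\right)^{2} = 1$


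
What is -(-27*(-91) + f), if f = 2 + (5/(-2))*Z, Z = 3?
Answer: -4903/2 ≈ -2451.5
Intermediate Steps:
f = -11/2 (f = 2 + (5/(-2))*3 = 2 + (5*(-½))*3 = 2 - 5/2*3 = 2 - 15/2 = -11/2 ≈ -5.5000)
-(-27*(-91) + f) = -(-27*(-91) - 11/2) = -(2457 - 11/2) = -1*4903/2 = -4903/2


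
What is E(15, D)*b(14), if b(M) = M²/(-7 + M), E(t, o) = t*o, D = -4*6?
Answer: -10080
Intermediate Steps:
D = -24
E(t, o) = o*t
b(M) = M²/(-7 + M)
E(15, D)*b(14) = (-24*15)*(14²/(-7 + 14)) = -70560/7 = -360*28 = -10080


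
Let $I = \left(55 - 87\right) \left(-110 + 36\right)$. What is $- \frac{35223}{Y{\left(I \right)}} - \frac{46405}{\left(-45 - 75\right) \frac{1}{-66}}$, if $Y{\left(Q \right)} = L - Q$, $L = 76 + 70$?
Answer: $- \frac{113352655}{4444} \approx -25507.0$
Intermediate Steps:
$I = 2368$ ($I = \left(-32\right) \left(-74\right) = 2368$)
$L = 146$
$Y{\left(Q \right)} = 146 - Q$
$- \frac{35223}{Y{\left(I \right)}} - \frac{46405}{\left(-45 - 75\right) \frac{1}{-66}} = - \frac{35223}{146 - 2368} - \frac{46405}{\left(-45 - 75\right) \frac{1}{-66}} = - \frac{35223}{146 - 2368} - \frac{46405}{\left(-120\right) \left(- \frac{1}{66}\right)} = - \frac{35223}{-2222} - \frac{46405}{\frac{20}{11}} = \left(-35223\right) \left(- \frac{1}{2222}\right) - \frac{102091}{4} = \frac{35223}{2222} - \frac{102091}{4} = - \frac{113352655}{4444}$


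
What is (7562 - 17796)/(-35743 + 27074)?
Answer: 10234/8669 ≈ 1.1805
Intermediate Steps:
(7562 - 17796)/(-35743 + 27074) = -10234/(-8669) = -10234*(-1/8669) = 10234/8669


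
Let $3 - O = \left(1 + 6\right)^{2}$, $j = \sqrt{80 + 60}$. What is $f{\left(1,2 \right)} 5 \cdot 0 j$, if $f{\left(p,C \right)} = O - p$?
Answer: $0$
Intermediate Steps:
$j = 2 \sqrt{35}$ ($j = \sqrt{140} = 2 \sqrt{35} \approx 11.832$)
$O = -46$ ($O = 3 - \left(1 + 6\right)^{2} = 3 - 7^{2} = 3 - 49 = -46$)
$f{\left(p,C \right)} = -46 - p$
$f{\left(1,2 \right)} 5 \cdot 0 j = \left(-46 - 1\right) 5 \cdot 0 \cdot 2 \sqrt{35} = \left(-47\right) 5 \cdot 0 \cdot 2 \sqrt{35} = \left(-235\right) 0 \cdot 2 \sqrt{35} = 0 \cdot 2 \sqrt{35} = 0$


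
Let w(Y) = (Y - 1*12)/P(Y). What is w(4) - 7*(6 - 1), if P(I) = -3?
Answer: -97/3 ≈ -32.333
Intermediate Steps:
w(Y) = 4 - Y/3 (w(Y) = (Y - 1*12)/(-3) = (Y - 12)*(-⅓) = (-12 + Y)*(-⅓) = 4 - Y/3)
w(4) - 7*(6 - 1) = (4 - ⅓*4) - 7*(6 - 1) = (4 - 4/3) - 7*5 = 8/3 - 35 = -97/3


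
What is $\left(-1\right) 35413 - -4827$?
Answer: $-30586$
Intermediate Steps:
$\left(-1\right) 35413 - -4827 = -35413 + \left(4900 - 73\right) = -35413 + 4827 = -30586$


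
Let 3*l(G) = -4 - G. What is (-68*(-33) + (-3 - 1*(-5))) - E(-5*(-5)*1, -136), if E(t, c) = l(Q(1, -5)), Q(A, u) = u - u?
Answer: 6742/3 ≈ 2247.3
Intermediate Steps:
Q(A, u) = 0
l(G) = -4/3 - G/3 (l(G) = (-4 - G)/3 = -4/3 - G/3)
E(t, c) = -4/3 (E(t, c) = -4/3 - 1/3*0 = -4/3 + 0 = -4/3)
(-68*(-33) + (-3 - 1*(-5))) - E(-5*(-5)*1, -136) = (-68*(-33) + (-3 - 1*(-5))) - 1*(-4/3) = (2244 + (-3 + 5)) + 4/3 = (2244 + 2) + 4/3 = 2246 + 4/3 = 6742/3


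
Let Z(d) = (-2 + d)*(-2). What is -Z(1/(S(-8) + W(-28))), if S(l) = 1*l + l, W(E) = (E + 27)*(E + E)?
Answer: -79/20 ≈ -3.9500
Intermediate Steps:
W(E) = 2*E*(27 + E) (W(E) = (27 + E)*(2*E) = 2*E*(27 + E))
S(l) = 2*l (S(l) = l + l = 2*l)
Z(d) = 4 - 2*d
-Z(1/(S(-8) + W(-28))) = -(4 - 2/(2*(-8) + 2*(-28)*(27 - 28))) = -(4 - 2/(-16 + 2*(-28)*(-1))) = -(4 - 2/(-16 + 56)) = -(4 - 2/40) = -(4 - 2*1/40) = -(4 - 1/20) = -1*79/20 = -79/20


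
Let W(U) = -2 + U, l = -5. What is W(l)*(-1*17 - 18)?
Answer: 245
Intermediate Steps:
W(l)*(-1*17 - 18) = (-2 - 5)*(-1*17 - 18) = -7*(-17 - 18) = -7*(-35) = 245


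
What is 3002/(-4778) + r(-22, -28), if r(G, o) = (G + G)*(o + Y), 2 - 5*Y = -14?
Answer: 13026879/11945 ≈ 1090.6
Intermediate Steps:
Y = 16/5 (Y = ⅖ - ⅕*(-14) = ⅖ + 14/5 = 16/5 ≈ 3.2000)
r(G, o) = 2*G*(16/5 + o) (r(G, o) = (G + G)*(o + 16/5) = (2*G)*(16/5 + o) = 2*G*(16/5 + o))
3002/(-4778) + r(-22, -28) = 3002/(-4778) + (⅖)*(-22)*(16 + 5*(-28)) = 3002*(-1/4778) + (⅖)*(-22)*(16 - 140) = -1501/2389 + (⅖)*(-22)*(-124) = -1501/2389 + 5456/5 = 13026879/11945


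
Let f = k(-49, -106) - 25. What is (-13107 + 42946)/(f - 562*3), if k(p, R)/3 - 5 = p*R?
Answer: 563/262 ≈ 2.1489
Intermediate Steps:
k(p, R) = 15 + 3*R*p (k(p, R) = 15 + 3*(p*R) = 15 + 3*(R*p) = 15 + 3*R*p)
f = 15572 (f = (15 + 3*(-106)*(-49)) - 25 = (15 + 15582) - 25 = 15597 - 25 = 15572)
(-13107 + 42946)/(f - 562*3) = (-13107 + 42946)/(15572 - 562*3) = 29839/(15572 - 1686) = 29839/13886 = 29839*(1/13886) = 563/262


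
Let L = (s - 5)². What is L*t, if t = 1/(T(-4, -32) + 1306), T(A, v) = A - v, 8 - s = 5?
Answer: 2/667 ≈ 0.0029985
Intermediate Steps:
s = 3 (s = 8 - 1*5 = 8 - 5 = 3)
L = 4 (L = (3 - 5)² = (-2)² = 4)
t = 1/1334 (t = 1/((-4 - 1*(-32)) + 1306) = 1/((-4 + 32) + 1306) = 1/(28 + 1306) = 1/1334 ≈ 0.00074963)
L*t = 4*(1/1334) = 2/667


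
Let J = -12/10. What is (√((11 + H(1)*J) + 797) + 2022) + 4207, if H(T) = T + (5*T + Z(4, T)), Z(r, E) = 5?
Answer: 6229 + √19870/5 ≈ 6257.2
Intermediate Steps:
J = -6/5 (J = -12*⅒ = -6/5 ≈ -1.2000)
H(T) = 5 + 6*T (H(T) = T + (5*T + 5) = T + (5 + 5*T) = 5 + 6*T)
(√((11 + H(1)*J) + 797) + 2022) + 4207 = (√((11 + (5 + 6*1)*(-6/5)) + 797) + 2022) + 4207 = (√((11 + (5 + 6)*(-6/5)) + 797) + 2022) + 4207 = (√((11 + 11*(-6/5)) + 797) + 2022) + 4207 = (√((11 - 66/5) + 797) + 2022) + 4207 = (√(-11/5 + 797) + 2022) + 4207 = (√(3974/5) + 2022) + 4207 = (√19870/5 + 2022) + 4207 = (2022 + √19870/5) + 4207 = 6229 + √19870/5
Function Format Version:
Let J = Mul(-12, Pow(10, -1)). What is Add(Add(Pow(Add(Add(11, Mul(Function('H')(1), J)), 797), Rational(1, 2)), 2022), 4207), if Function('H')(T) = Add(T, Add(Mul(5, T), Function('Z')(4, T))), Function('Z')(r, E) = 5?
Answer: Add(6229, Mul(Rational(1, 5), Pow(19870, Rational(1, 2)))) ≈ 6257.2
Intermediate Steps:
J = Rational(-6, 5) (J = Mul(-12, Rational(1, 10)) = Rational(-6, 5) ≈ -1.2000)
Function('H')(T) = Add(5, Mul(6, T)) (Function('H')(T) = Add(T, Add(Mul(5, T), 5)) = Add(T, Add(5, Mul(5, T))) = Add(5, Mul(6, T)))
Add(Add(Pow(Add(Add(11, Mul(Function('H')(1), J)), 797), Rational(1, 2)), 2022), 4207) = Add(Add(Pow(Add(Add(11, Mul(Add(5, Mul(6, 1)), Rational(-6, 5))), 797), Rational(1, 2)), 2022), 4207) = Add(Add(Pow(Add(Add(11, Mul(Add(5, 6), Rational(-6, 5))), 797), Rational(1, 2)), 2022), 4207) = Add(Add(Pow(Add(Add(11, Mul(11, Rational(-6, 5))), 797), Rational(1, 2)), 2022), 4207) = Add(Add(Pow(Add(Add(11, Rational(-66, 5)), 797), Rational(1, 2)), 2022), 4207) = Add(Add(Pow(Add(Rational(-11, 5), 797), Rational(1, 2)), 2022), 4207) = Add(Add(Pow(Rational(3974, 5), Rational(1, 2)), 2022), 4207) = Add(Add(Mul(Rational(1, 5), Pow(19870, Rational(1, 2))), 2022), 4207) = Add(Add(2022, Mul(Rational(1, 5), Pow(19870, Rational(1, 2)))), 4207) = Add(6229, Mul(Rational(1, 5), Pow(19870, Rational(1, 2))))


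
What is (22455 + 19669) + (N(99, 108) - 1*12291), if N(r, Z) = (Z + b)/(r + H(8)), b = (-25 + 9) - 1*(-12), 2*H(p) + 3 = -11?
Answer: 686185/23 ≈ 29834.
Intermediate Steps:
H(p) = -7 (H(p) = -3/2 + (1/2)*(-11) = -3/2 - 11/2 = -7)
b = -4 (b = -16 + 12 = -4)
N(r, Z) = (-4 + Z)/(-7 + r) (N(r, Z) = (Z - 4)/(r - 7) = (-4 + Z)/(-7 + r))
(22455 + 19669) + (N(99, 108) - 1*12291) = (22455 + 19669) + ((-4 + 108)/(-7 + 99) - 1*12291) = 42124 + (104/92 - 12291) = 42124 + ((1/92)*104 - 12291) = 42124 + (26/23 - 12291) = 42124 - 282667/23 = 686185/23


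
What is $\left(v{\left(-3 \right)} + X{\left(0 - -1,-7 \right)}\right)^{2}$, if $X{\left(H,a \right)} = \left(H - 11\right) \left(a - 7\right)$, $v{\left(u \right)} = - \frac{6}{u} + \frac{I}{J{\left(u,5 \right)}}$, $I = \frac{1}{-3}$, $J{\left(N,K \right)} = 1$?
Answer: $\frac{180625}{9} \approx 20069.0$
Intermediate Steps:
$I = - \frac{1}{3} \approx -0.33333$
$v{\left(u \right)} = - \frac{1}{3} - \frac{6}{u}$ ($v{\left(u \right)} = - \frac{6}{u} - \frac{1}{3 \cdot 1} = - \frac{6}{u} - \frac{1}{3} = - \frac{1}{3} - \frac{6}{u}$)
$X{\left(H,a \right)} = \left(-11 + H\right) \left(-7 + a\right)$
$\left(v{\left(-3 \right)} + X{\left(0 - -1,-7 \right)}\right)^{2} = \left(\frac{-18 - -3}{3 \left(-3\right)} + \left(77 - -77 - 7 \left(0 - -1\right) + \left(0 - -1\right) \left(-7\right)\right)\right)^{2} = \left(\frac{1}{3} \left(- \frac{1}{3}\right) \left(-18 + 3\right) + \left(77 + 77 - 7 \left(0 + 1\right) + \left(0 + 1\right) \left(-7\right)\right)\right)^{2} = \left(\frac{1}{3} \left(- \frac{1}{3}\right) \left(-15\right) + \left(77 + 77 - 7 + 1 \left(-7\right)\right)\right)^{2} = \left(\frac{5}{3} + \left(77 + 77 - 7 - 7\right)\right)^{2} = \left(\frac{5}{3} + 140\right)^{2} = \left(\frac{425}{3}\right)^{2} = \frac{180625}{9}$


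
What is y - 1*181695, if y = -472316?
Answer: -654011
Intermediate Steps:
y - 1*181695 = -472316 - 1*181695 = -472316 - 181695 = -654011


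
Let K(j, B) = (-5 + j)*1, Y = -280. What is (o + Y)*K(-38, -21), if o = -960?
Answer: 53320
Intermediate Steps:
K(j, B) = -5 + j
(o + Y)*K(-38, -21) = (-960 - 280)*(-5 - 38) = -1240*(-43) = 53320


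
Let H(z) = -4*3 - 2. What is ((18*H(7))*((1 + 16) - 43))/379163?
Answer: 6552/379163 ≈ 0.017280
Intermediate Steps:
H(z) = -14 (H(z) = -12 - 2 = -14)
((18*H(7))*((1 + 16) - 43))/379163 = ((18*(-14))*((1 + 16) - 43))/379163 = -252*(17 - 43)*(1/379163) = -252*(-26)*(1/379163) = 6552*(1/379163) = 6552/379163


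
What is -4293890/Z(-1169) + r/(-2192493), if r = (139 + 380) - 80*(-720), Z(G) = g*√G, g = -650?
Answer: -19373/730831 - 429389*I*√1169/75985 ≈ -0.026508 - 193.21*I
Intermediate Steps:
Z(G) = -650*√G
r = 58119 (r = 519 + 57600 = 58119)
-4293890/Z(-1169) + r/(-2192493) = -4293890*I*√1169/759850 + 58119/(-2192493) = -4293890*I*√1169/759850 + 58119*(-1/2192493) = -4293890*I*√1169/759850 - 19373/730831 = -429389*I*√1169/75985 - 19373/730831 = -19373/730831 - 429389*I*√1169/75985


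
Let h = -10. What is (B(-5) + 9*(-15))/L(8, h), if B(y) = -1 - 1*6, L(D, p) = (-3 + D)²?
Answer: -142/25 ≈ -5.6800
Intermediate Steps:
B(y) = -7 (B(y) = -1 - 6 = -7)
(B(-5) + 9*(-15))/L(8, h) = (-7 + 9*(-15))/((-3 + 8)²) = (-7 - 135)/(5²) = -142/25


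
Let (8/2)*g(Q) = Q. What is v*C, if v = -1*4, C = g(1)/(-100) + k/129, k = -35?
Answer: 14129/12900 ≈ 1.0953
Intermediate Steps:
g(Q) = Q/4
C = -14129/51600 (C = ((¼)*1)/(-100) - 35/129 = (¼)*(-1/100) - 35*1/129 = -1/400 - 35/129 = -14129/51600 ≈ -0.27382)
v = -4
v*C = -4*(-14129/51600) = 14129/12900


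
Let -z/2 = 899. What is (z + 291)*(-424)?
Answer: 638968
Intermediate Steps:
z = -1798 (z = -2*899 = -1798)
(z + 291)*(-424) = (-1798 + 291)*(-424) = -1507*(-424) = 638968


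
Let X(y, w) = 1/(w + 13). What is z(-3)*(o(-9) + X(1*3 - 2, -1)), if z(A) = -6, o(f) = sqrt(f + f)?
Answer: -1/2 - 18*I*sqrt(2) ≈ -0.5 - 25.456*I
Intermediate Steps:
X(y, w) = 1/(13 + w)
o(f) = sqrt(2)*sqrt(f) (o(f) = sqrt(2*f) = sqrt(2)*sqrt(f))
z(-3)*(o(-9) + X(1*3 - 2, -1)) = -6*(sqrt(2)*sqrt(-9) + 1/(13 - 1)) = -6*(sqrt(2)*(3*I) + 1/12) = -6*(3*I*sqrt(2) + 1/12) = -6*(1/12 + 3*I*sqrt(2)) = -1/2 - 18*I*sqrt(2)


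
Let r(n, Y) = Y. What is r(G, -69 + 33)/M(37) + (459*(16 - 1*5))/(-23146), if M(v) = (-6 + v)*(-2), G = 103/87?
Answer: 260109/717526 ≈ 0.36251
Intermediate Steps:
G = 103/87 (G = 103*(1/87) = 103/87 ≈ 1.1839)
M(v) = 12 - 2*v
r(G, -69 + 33)/M(37) + (459*(16 - 1*5))/(-23146) = (-69 + 33)/(12 - 2*37) + (459*(16 - 1*5))/(-23146) = -36/(12 - 74) + (459*(16 - 5))*(-1/23146) = -36/(-62) + (459*11)*(-1/23146) = -36*(-1/62) + 5049*(-1/23146) = 18/31 - 5049/23146 = 260109/717526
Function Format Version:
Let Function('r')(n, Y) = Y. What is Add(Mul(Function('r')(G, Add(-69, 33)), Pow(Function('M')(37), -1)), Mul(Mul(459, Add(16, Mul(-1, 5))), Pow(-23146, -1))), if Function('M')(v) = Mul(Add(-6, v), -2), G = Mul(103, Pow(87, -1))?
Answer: Rational(260109, 717526) ≈ 0.36251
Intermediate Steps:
G = Rational(103, 87) (G = Mul(103, Rational(1, 87)) = Rational(103, 87) ≈ 1.1839)
Function('M')(v) = Add(12, Mul(-2, v))
Add(Mul(Function('r')(G, Add(-69, 33)), Pow(Function('M')(37), -1)), Mul(Mul(459, Add(16, Mul(-1, 5))), Pow(-23146, -1))) = Add(Mul(Add(-69, 33), Pow(Add(12, Mul(-2, 37)), -1)), Mul(Mul(459, Add(16, Mul(-1, 5))), Pow(-23146, -1))) = Add(Mul(-36, Pow(Add(12, -74), -1)), Mul(Mul(459, Add(16, -5)), Rational(-1, 23146))) = Add(Mul(-36, Pow(-62, -1)), Mul(Mul(459, 11), Rational(-1, 23146))) = Add(Mul(-36, Rational(-1, 62)), Mul(5049, Rational(-1, 23146))) = Add(Rational(18, 31), Rational(-5049, 23146)) = Rational(260109, 717526)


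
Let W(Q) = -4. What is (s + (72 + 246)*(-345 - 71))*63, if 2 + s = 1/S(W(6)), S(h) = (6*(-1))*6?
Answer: -33337087/4 ≈ -8.3343e+6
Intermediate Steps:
S(h) = -36 (S(h) = -6*6 = -36)
s = -73/36 (s = -2 + 1/(-36) = -2 - 1/36 = -73/36 ≈ -2.0278)
(s + (72 + 246)*(-345 - 71))*63 = (-73/36 + (72 + 246)*(-345 - 71))*63 = (-73/36 + 318*(-416))*63 = (-73/36 - 132288)*63 = -4762441/36*63 = -33337087/4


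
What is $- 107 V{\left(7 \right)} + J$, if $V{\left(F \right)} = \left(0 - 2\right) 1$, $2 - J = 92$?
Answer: $124$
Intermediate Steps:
$J = -90$ ($J = 2 - 92 = -90$)
$V{\left(F \right)} = -2$ ($V{\left(F \right)} = \left(-2\right) 1 = -2$)
$- 107 V{\left(7 \right)} + J = \left(-107\right) \left(-2\right) - 90 = 214 - 90 = 124$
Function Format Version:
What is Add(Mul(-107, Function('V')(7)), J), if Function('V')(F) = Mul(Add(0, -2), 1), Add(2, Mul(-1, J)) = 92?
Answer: 124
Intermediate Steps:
J = -90 (J = Add(2, Mul(-1, 92)) = Add(2, -92) = -90)
Function('V')(F) = -2 (Function('V')(F) = Mul(-2, 1) = -2)
Add(Mul(-107, Function('V')(7)), J) = Add(Mul(-107, -2), -90) = Add(214, -90) = 124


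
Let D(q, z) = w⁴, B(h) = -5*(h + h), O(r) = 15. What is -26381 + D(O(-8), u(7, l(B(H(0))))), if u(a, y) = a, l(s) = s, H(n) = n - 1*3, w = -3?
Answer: -26300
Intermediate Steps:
H(n) = -3 + n (H(n) = n - 3 = -3 + n)
B(h) = -10*h
D(q, z) = 81 (D(q, z) = (-3)⁴ = 81)
-26381 + D(O(-8), u(7, l(B(H(0))))) = -26381 + 81 = -26300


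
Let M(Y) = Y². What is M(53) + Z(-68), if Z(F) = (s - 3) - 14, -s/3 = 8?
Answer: 2768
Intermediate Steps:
s = -24 (s = -3*8 = -24)
Z(F) = -41 (Z(F) = (-24 - 3) - 14 = -27 - 14 = -41)
M(53) + Z(-68) = 53² - 41 = 2809 - 41 = 2768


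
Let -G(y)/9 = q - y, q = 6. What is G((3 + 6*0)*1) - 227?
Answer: -254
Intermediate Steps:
G(y) = -54 + 9*y (G(y) = -9*(6 - y) = -54 + 9*y)
G((3 + 6*0)*1) - 227 = (-54 + 9*((3 + 6*0)*1)) - 227 = (-54 + 9*((3 + 0)*1)) - 227 = (-54 + 9*(3*1)) - 227 = (-54 + 9*3) - 227 = (-54 + 27) - 227 = -27 - 227 = -254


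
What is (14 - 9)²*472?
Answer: 11800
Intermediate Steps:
(14 - 9)²*472 = 5²*472 = 25*472 = 11800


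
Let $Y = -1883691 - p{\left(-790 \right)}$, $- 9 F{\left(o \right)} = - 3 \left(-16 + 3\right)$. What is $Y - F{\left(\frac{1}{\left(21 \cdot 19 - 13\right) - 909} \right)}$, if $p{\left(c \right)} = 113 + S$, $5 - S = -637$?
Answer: $- \frac{5653325}{3} \approx -1.8844 \cdot 10^{6}$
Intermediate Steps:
$S = 642$ ($S = 5 - -637 = 5 + 637 = 642$)
$p{\left(c \right)} = 755$ ($p{\left(c \right)} = 113 + 642 = 755$)
$F{\left(o \right)} = - \frac{13}{3}$ ($F{\left(o \right)} = - \frac{\left(-3\right) \left(-16 + 3\right)}{9} = - \frac{\left(-3\right) \left(-13\right)}{9} = \left(- \frac{1}{9}\right) 39 = - \frac{13}{3}$)
$Y = -1884446$ ($Y = -1883691 - 755 = -1884446$)
$Y - F{\left(\frac{1}{\left(21 \cdot 19 - 13\right) - 909} \right)} = -1884446 - - \frac{13}{3} = -1884446 + \frac{13}{3} = - \frac{5653325}{3}$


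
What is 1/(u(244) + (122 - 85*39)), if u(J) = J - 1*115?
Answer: -1/3064 ≈ -0.00032637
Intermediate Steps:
u(J) = -115 + J (u(J) = J - 115 = -115 + J)
1/(u(244) + (122 - 85*39)) = 1/((-115 + 244) + (122 - 85*39)) = 1/(129 + (122 - 3315)) = 1/(129 - 3193) = 1/(-3064) = -1/3064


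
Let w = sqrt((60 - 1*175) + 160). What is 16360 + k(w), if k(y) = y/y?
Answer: 16361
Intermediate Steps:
w = 3*sqrt(5) (w = sqrt((60 - 175) + 160) = sqrt(-115 + 160) = sqrt(45) = 3*sqrt(5) ≈ 6.7082)
k(y) = 1
16360 + k(w) = 16360 + 1 = 16361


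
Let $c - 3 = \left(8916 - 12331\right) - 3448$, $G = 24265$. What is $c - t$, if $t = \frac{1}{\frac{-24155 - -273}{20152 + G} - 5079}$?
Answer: $- \frac{1547738235083}{225617825} \approx -6860.0$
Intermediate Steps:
$c = -6860$ ($c = 3 + \left(\left(8916 - 12331\right) - 3448\right) = 3 - 6863 = -6860$)
$t = - \frac{44417}{225617825}$ ($t = \frac{1}{\frac{-24155 - -273}{20152 + 24265} - 5079} = \frac{1}{\frac{-24155 + \left(350 - 77\right)}{44417} - 5079} = \frac{1}{\left(-24155 + 273\right) \frac{1}{44417} - 5079} = \frac{1}{\left(-23882\right) \frac{1}{44417} - 5079} = \frac{1}{- \frac{23882}{44417} - 5079} = \frac{1}{- \frac{225617825}{44417}} = - \frac{44417}{225617825} \approx -0.00019687$)
$c - t = -6860 - - \frac{44417}{225617825} = -6860 + \frac{44417}{225617825} = - \frac{1547738235083}{225617825}$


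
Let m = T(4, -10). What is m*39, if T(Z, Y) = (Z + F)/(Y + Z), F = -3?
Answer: -13/2 ≈ -6.5000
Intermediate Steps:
T(Z, Y) = (-3 + Z)/(Y + Z) (T(Z, Y) = (Z - 3)/(Y + Z) = (-3 + Z)/(Y + Z))
m = -1/6 (m = (-3 + 4)/(-10 + 4) = 1/(-6) = -1/6*1 = -1/6 ≈ -0.16667)
m*39 = -1/6*39 = -13/2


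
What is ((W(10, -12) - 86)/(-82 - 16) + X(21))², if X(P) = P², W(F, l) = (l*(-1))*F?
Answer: 466214464/2401 ≈ 1.9418e+5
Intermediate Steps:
W(F, l) = -F*l (W(F, l) = (-l)*F = -F*l)
((W(10, -12) - 86)/(-82 - 16) + X(21))² = ((-1*10*(-12) - 86)/(-82 - 16) + 21²)² = ((120 - 86)/(-98) + 441)² = (34*(-1/98) + 441)² = (-17/49 + 441)² = (21592/49)² = 466214464/2401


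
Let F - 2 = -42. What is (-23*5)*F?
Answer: 4600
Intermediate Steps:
F = -40 (F = 2 - 42 = -40)
(-23*5)*F = -23*5*(-40) = -115*(-40) = 4600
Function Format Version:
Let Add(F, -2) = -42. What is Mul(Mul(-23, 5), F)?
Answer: 4600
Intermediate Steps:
F = -40 (F = Add(2, -42) = -40)
Mul(Mul(-23, 5), F) = Mul(Mul(-23, 5), -40) = Mul(-115, -40) = 4600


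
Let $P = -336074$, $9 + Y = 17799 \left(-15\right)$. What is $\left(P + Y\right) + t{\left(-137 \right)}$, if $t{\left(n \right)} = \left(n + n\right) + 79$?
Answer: $-603263$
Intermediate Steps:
$t{\left(n \right)} = 79 + 2 n$ ($t{\left(n \right)} = 2 n + 79 = 79 + 2 n$)
$Y = -266994$ ($Y = -9 + 17799 \left(-15\right) = -9 - 266985 = -266994$)
$\left(P + Y\right) + t{\left(-137 \right)} = \left(-336074 - 266994\right) + \left(79 + 2 \left(-137\right)\right) = -603068 + \left(79 - 274\right) = -603068 - 195 = -603263$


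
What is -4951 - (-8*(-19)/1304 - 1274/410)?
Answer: -165337729/33415 ≈ -4948.0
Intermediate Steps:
-4951 - (-8*(-19)/1304 - 1274/410) = -4951 - (152*(1/1304) - 1274*1/410) = -4951 - (19/163 - 637/205) = -4951 - 1*(-99936/33415) = -4951 + 99936/33415 = -165337729/33415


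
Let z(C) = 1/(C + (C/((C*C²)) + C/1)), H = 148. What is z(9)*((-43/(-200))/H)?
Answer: 3483/43186400 ≈ 8.0650e-5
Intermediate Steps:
z(C) = 1/(C⁻² + 2*C) (z(C) = 1/(C + (C/(C³) + C*1)) = 1/(C + (C/C³ + C)) = 1/(C + (C⁻² + C)) = 1/(C + (C + C⁻²)) = 1/(C⁻² + 2*C))
z(9)*((-43/(-200))/H) = (9²/(1 + 2*9³))*(-43/(-200)/148) = (81/(1 + 2*729))*(-43*(-1/200)*(1/148)) = (81/(1 + 1458))*((43/200)*(1/148)) = (81/1459)*(43/29600) = 3483/43186400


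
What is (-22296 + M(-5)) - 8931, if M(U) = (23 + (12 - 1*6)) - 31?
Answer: -31229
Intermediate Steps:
M(U) = -2 (M(U) = (23 + (12 - 6)) - 31 = (23 + 6) - 31 = 29 - 31 = -2)
(-22296 + M(-5)) - 8931 = (-22296 - 2) - 8931 = -22298 - 8931 = -31229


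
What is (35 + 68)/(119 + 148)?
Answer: 103/267 ≈ 0.38577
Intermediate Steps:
(35 + 68)/(119 + 148) = 103/267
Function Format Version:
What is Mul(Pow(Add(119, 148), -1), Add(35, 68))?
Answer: Rational(103, 267) ≈ 0.38577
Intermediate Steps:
Mul(Pow(Add(119, 148), -1), Add(35, 68)) = Mul(Pow(267, -1), 103) = Mul(Rational(1, 267), 103) = Rational(103, 267)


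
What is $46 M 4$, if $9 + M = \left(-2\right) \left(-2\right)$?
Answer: $-920$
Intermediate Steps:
$M = -5$ ($M = -9 - -4 = -9 + 4 = -5$)
$46 M 4 = 46 \left(\left(-5\right) 4\right) = 46 \left(-20\right) = -920$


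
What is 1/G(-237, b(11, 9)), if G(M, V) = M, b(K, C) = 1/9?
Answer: -1/237 ≈ -0.0042194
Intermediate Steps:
b(K, C) = ⅑
1/G(-237, b(11, 9)) = 1/(-237) = -1/237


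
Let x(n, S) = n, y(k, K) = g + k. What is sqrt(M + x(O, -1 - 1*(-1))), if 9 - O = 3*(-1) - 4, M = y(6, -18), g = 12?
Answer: sqrt(34) ≈ 5.8309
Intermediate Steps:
y(k, K) = 12 + k
M = 18 (M = 12 + 6 = 18)
O = 16 (O = 9 - (3*(-1) - 4) = 9 - (-3 - 4) = 9 - 1*(-7) = 9 + 7 = 16)
sqrt(M + x(O, -1 - 1*(-1))) = sqrt(18 + 16) = sqrt(34)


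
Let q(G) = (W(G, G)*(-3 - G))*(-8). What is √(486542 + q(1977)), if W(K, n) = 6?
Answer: √581582 ≈ 762.62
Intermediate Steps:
q(G) = 144 + 48*G (q(G) = (6*(-3 - G))*(-8) = (-18 - 6*G)*(-8) = 144 + 48*G)
√(486542 + q(1977)) = √(486542 + (144 + 48*1977)) = √(486542 + (144 + 94896)) = √(486542 + 95040) = √581582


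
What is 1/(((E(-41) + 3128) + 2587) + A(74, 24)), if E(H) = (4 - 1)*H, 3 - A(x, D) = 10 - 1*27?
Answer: 1/5612 ≈ 0.00017819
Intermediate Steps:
A(x, D) = 20 (A(x, D) = 3 - (10 - 1*27) = 3 - (10 - 27) = 3 - 1*(-17) = 3 + 17 = 20)
E(H) = 3*H
1/(((E(-41) + 3128) + 2587) + A(74, 24)) = 1/(((3*(-41) + 3128) + 2587) + 20) = 1/(((-123 + 3128) + 2587) + 20) = 1/((3005 + 2587) + 20) = 1/(5592 + 20) = 1/5612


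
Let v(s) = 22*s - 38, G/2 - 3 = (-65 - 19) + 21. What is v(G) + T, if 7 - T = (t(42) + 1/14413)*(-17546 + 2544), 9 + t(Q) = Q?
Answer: 7096904137/14413 ≈ 4.9240e+5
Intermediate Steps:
t(Q) = -9 + Q
G = -120 (G = 6 + 2*((-65 - 19) + 21) = 6 + 2*(-84 + 21) = 6 + 2*(-63) = 6 - 126 = -120)
v(s) = -38 + 22*s
T = 7135502151/14413 (T = 7 - ((-9 + 42) + 1/14413)*(-17546 + 2544) = 7 - (33 + 1/14413)*(-15002) = 7 - 475630*(-15002)/14413 = 7 - 1*(-7135401260/14413) = 7 + 7135401260/14413 = 7135502151/14413 ≈ 4.9507e+5)
v(G) + T = (-38 + 22*(-120)) + 7135502151/14413 = (-38 - 2640) + 7135502151/14413 = -2678 + 7135502151/14413 = 7096904137/14413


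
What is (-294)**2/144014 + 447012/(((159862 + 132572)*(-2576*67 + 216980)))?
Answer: 5194685620505/8654548260618 ≈ 0.60023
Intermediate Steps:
(-294)**2/144014 + 447012/(((159862 + 132572)*(-2576*67 + 216980))) = 86436*(1/144014) + 447012/((292434*(-172592 + 216980))) = 43218/72007 + 447012/((292434*44388)) = 43218/72007 + 447012/12980560392 = 43218/72007 + 447012*(1/12980560392) = 43218/72007 + 4139/120190374 = 5194685620505/8654548260618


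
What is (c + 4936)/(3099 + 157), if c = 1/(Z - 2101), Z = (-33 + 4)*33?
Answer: 15094287/9956848 ≈ 1.5160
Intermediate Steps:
Z = -957 (Z = -29*33 = -957)
c = -1/3058 (c = 1/(-957 - 2101) = 1/(-3058) = -1/3058 ≈ -0.00032701)
(c + 4936)/(3099 + 157) = (-1/3058 + 4936)/(3099 + 157) = (15094287/3058)/3256 = (15094287/3058)*(1/3256) = 15094287/9956848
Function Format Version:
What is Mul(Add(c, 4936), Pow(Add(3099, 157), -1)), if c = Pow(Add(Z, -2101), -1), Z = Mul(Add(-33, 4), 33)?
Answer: Rational(15094287, 9956848) ≈ 1.5160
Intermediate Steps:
Z = -957 (Z = Mul(-29, 33) = -957)
c = Rational(-1, 3058) (c = Pow(Add(-957, -2101), -1) = Pow(-3058, -1) = Rational(-1, 3058) ≈ -0.00032701)
Mul(Add(c, 4936), Pow(Add(3099, 157), -1)) = Mul(Add(Rational(-1, 3058), 4936), Pow(Add(3099, 157), -1)) = Mul(Rational(15094287, 3058), Pow(3256, -1)) = Mul(Rational(15094287, 3058), Rational(1, 3256)) = Rational(15094287, 9956848)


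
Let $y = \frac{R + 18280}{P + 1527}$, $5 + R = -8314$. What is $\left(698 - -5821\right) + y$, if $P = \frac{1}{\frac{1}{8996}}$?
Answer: $\frac{68609398}{10523} \approx 6519.9$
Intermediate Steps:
$P = 8996$ ($P = \frac{1}{\frac{1}{8996}} = 8996$)
$R = -8319$ ($R = -5 - 8314 = -8319$)
$y = \frac{9961}{10523}$ ($y = \frac{-8319 + 18280}{8996 + 1527} = \frac{9961}{10523} \approx 0.94659$)
$\left(698 - -5821\right) + y = \left(698 - -5821\right) + \frac{9961}{10523} = \left(698 + 5821\right) + \frac{9961}{10523} = 6519 + \frac{9961}{10523} = \frac{68609398}{10523}$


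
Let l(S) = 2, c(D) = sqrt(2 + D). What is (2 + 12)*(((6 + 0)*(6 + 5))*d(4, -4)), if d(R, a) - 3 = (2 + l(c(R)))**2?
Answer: 17556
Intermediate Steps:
d(R, a) = 19 (d(R, a) = 3 + (2 + 2)**2 = 3 + 4**2 = 3 + 16 = 19)
(2 + 12)*(((6 + 0)*(6 + 5))*d(4, -4)) = (2 + 12)*(((6 + 0)*(6 + 5))*19) = 14*((6*11)*19) = 14*(66*19) = 14*1254 = 17556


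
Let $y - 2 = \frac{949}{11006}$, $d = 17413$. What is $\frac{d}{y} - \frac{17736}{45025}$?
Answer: $\frac{8628520460654}{1033819025} \approx 8346.3$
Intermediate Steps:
$y = \frac{22961}{11006}$ ($y = 2 + \frac{949}{11006} = \frac{22961}{11006} \approx 2.0862$)
$\frac{d}{y} - \frac{17736}{45025} = \frac{17413}{\frac{22961}{11006}} - \frac{17736}{45025} = 17413 \cdot \frac{11006}{22961} - \frac{17736}{45025} = \frac{191647478}{22961} - \frac{17736}{45025} = \frac{8628520460654}{1033819025}$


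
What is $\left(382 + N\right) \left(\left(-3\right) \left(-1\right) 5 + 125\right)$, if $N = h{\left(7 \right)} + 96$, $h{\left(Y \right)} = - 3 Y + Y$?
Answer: $64960$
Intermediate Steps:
$h{\left(Y \right)} = - 2 Y$
$N = 82$ ($N = \left(-2\right) 7 + 96 = -14 + 96 = 82$)
$\left(382 + N\right) \left(\left(-3\right) \left(-1\right) 5 + 125\right) = \left(382 + 82\right) \left(\left(-3\right) \left(-1\right) 5 + 125\right) = 464 \left(3 \cdot 5 + 125\right) = 464 \left(15 + 125\right) = 464 \cdot 140 = 64960$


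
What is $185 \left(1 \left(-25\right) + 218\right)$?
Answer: $35705$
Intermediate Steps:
$185 \left(1 \left(-25\right) + 218\right) = 185 \left(-25 + 218\right) = 185 \cdot 193 = 35705$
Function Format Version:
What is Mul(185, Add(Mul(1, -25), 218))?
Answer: 35705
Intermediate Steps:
Mul(185, Add(Mul(1, -25), 218)) = Mul(185, Add(-25, 218)) = Mul(185, 193) = 35705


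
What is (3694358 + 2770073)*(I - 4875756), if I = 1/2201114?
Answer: -69376886269526342873/2201114 ≈ -3.1519e+13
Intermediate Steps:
I = 1/2201114 ≈ 4.5432e-7
(3694358 + 2770073)*(I - 4875756) = (3694358 + 2770073)*(1/2201114 - 4875756) = 6464431*(-10732094792183/2201114) = -69376886269526342873/2201114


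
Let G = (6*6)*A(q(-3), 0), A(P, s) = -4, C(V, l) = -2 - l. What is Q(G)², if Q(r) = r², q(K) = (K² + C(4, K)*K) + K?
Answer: 429981696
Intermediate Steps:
q(K) = K + K² + K*(-2 - K) (q(K) = (K² + (-2 - K)*K) + K = (K² + K*(-2 - K)) + K = K + K² + K*(-2 - K))
G = -144 (G = (6*6)*(-4) = 36*(-4) = -144)
Q(G)² = ((-144)²)² = 20736² = 429981696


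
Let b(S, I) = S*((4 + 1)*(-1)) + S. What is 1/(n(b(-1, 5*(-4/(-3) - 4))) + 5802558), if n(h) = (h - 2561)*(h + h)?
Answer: 1/5782102 ≈ 1.7295e-7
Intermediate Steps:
b(S, I) = -4*S (b(S, I) = S*(5*(-1)) + S = S*(-5) + S = -5*S + S = -4*S)
n(h) = 2*h*(-2561 + h) (n(h) = (-2561 + h)*(2*h) = 2*h*(-2561 + h))
1/(n(b(-1, 5*(-4/(-3) - 4))) + 5802558) = 1/(2*(-4*(-1))*(-2561 - 4*(-1)) + 5802558) = 1/(2*4*(-2561 + 4) + 5802558) = 1/(2*4*(-2557) + 5802558) = 1/(-20456 + 5802558) = 1/5782102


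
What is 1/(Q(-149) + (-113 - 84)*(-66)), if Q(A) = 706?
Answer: 1/13708 ≈ 7.2950e-5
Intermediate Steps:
1/(Q(-149) + (-113 - 84)*(-66)) = 1/(706 + (-113 - 84)*(-66)) = 1/(706 - 197*(-66)) = 1/(706 + 13002) = 1/13708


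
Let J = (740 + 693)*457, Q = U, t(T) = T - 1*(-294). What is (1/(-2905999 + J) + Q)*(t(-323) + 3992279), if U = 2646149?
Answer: 11890504713789248625/1125559 ≈ 1.0564e+13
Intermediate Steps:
t(T) = 294 + T (t(T) = T + 294 = 294 + T)
Q = 2646149
J = 654881 (J = 1433*457 = 654881)
(1/(-2905999 + J) + Q)*(t(-323) + 3992279) = (1/(-2905999 + 654881) + 2646149)*((294 - 323) + 3992279) = (1/(-2251118) + 2646149)*(-29 + 3992279) = (-1/2251118 + 2646149)*3992250 = (5956793644581/2251118)*3992250 = 11890504713789248625/1125559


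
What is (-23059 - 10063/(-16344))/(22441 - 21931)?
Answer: -376866233/8335440 ≈ -45.213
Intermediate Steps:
(-23059 - 10063/(-16344))/(22441 - 21931) = (-23059 - 10063*(-1/16344))/510 = (-23059 + 10063/16344)*(1/510) = -376866233/16344*1/510 = -376866233/8335440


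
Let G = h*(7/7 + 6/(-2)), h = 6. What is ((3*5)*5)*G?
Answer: -900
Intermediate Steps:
G = -12 (G = 6*(7/7 + 6/(-2)) = 6*(7*(⅐) + 6*(-½)) = 6*(1 - 3) = 6*(-2) = -12)
((3*5)*5)*G = ((3*5)*5)*(-12) = (15*5)*(-12) = 75*(-12) = -900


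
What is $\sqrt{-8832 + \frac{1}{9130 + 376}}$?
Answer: $\frac{i \sqrt{16287656254}}{1358} \approx 93.979 i$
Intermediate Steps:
$\sqrt{-8832 + \frac{1}{9130 + 376}} = \sqrt{-8832 + \frac{1}{9506}} = \sqrt{- \frac{83956991}{9506}} = \frac{i \sqrt{16287656254}}{1358}$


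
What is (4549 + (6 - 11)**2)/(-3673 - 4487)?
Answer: -2287/4080 ≈ -0.56054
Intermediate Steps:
(4549 + (6 - 11)**2)/(-3673 - 4487) = (4549 + (-5)**2)/(-8160) = (4549 + 25)*(-1/8160) = 4574*(-1/8160) = -2287/4080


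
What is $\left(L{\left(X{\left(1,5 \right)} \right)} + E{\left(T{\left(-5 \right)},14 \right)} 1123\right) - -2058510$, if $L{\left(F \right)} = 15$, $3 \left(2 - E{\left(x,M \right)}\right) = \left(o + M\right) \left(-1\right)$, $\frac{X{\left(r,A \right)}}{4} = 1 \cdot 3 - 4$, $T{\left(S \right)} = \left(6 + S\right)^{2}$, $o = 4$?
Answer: $2067509$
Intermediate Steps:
$X{\left(r,A \right)} = -4$ ($X{\left(r,A \right)} = 4 \left(1 \cdot 3 - 4\right) = 4 \left(3 - 4\right) = 4 \left(-1\right) = -4$)
$E{\left(x,M \right)} = \frac{10}{3} + \frac{M}{3}$ ($E{\left(x,M \right)} = 2 - \frac{\left(4 + M\right) \left(-1\right)}{3} = 2 - \frac{-4 - M}{3} = 2 + \left(\frac{4}{3} + \frac{M}{3}\right) = \frac{10}{3} + \frac{M}{3}$)
$\left(L{\left(X{\left(1,5 \right)} \right)} + E{\left(T{\left(-5 \right)},14 \right)} 1123\right) - -2058510 = \left(15 + \left(\frac{10}{3} + \frac{1}{3} \cdot 14\right) 1123\right) - -2058510 = \left(15 + \left(\frac{10}{3} + \frac{14}{3}\right) 1123\right) + 2058510 = \left(15 + 8 \cdot 1123\right) + 2058510 = \left(15 + 8984\right) + 2058510 = 8999 + 2058510 = 2067509$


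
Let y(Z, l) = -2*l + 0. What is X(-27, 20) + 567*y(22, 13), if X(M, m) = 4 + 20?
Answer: -14718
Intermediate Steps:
X(M, m) = 24
y(Z, l) = -2*l
X(-27, 20) + 567*y(22, 13) = 24 + 567*(-2*13) = 24 + 567*(-26) = 24 - 14742 = -14718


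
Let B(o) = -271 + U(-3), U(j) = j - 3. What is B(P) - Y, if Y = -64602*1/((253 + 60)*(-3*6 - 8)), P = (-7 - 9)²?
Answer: -1159414/4069 ≈ -284.94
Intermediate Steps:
U(j) = -3 + j
P = 256 (P = (-16)² = 256)
B(o) = -277 (B(o) = -271 + (-3 - 3) = -271 - 6 = -277)
Y = 32301/4069 (Y = -64602*1/(313*(-18 - 8)) = -64602/(313*(-26)) = -64602/(-8138) = -64602*(-1/8138) = 32301/4069 ≈ 7.9383)
B(P) - Y = -277 - 1*32301/4069 = -277 - 32301/4069 = -1159414/4069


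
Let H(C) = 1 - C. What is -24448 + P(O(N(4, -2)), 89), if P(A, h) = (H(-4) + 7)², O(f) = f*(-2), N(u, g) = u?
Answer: -24304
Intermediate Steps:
O(f) = -2*f
P(A, h) = 144 (P(A, h) = ((1 - 1*(-4)) + 7)² = ((1 + 4) + 7)² = (5 + 7)² = 12² = 144)
-24448 + P(O(N(4, -2)), 89) = -24448 + 144 = -24304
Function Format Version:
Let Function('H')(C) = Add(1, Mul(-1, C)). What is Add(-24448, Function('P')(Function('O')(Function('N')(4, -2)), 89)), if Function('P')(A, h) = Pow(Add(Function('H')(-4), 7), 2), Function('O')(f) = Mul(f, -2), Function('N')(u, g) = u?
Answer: -24304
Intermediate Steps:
Function('O')(f) = Mul(-2, f)
Function('P')(A, h) = 144 (Function('P')(A, h) = Pow(Add(Add(1, Mul(-1, -4)), 7), 2) = Pow(Add(Add(1, 4), 7), 2) = Pow(Add(5, 7), 2) = Pow(12, 2) = 144)
Add(-24448, Function('P')(Function('O')(Function('N')(4, -2)), 89)) = Add(-24448, 144) = -24304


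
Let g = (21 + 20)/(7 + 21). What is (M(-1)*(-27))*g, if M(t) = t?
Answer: 1107/28 ≈ 39.536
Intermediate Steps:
g = 41/28 ≈ 1.4643
(M(-1)*(-27))*g = -1*(-27)*(41/28) = 27*(41/28) = 1107/28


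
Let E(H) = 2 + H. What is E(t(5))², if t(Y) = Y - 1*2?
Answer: 25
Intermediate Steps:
t(Y) = -2 + Y (t(Y) = Y - 2 = -2 + Y)
E(t(5))² = (2 + (-2 + 5))² = (2 + 3)² = 5² = 25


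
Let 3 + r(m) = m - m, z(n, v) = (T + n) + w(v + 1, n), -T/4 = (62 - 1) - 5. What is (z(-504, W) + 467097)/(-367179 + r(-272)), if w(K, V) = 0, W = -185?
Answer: -466369/367182 ≈ -1.2701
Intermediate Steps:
T = -224 (T = -4*((62 - 1) - 5) = -4*(61 - 5) = -4*56 = -224)
z(n, v) = -224 + n (z(n, v) = (-224 + n) + 0 = -224 + n)
r(m) = -3 (r(m) = -3 + (m - m) = -3 + 0 = -3)
(z(-504, W) + 467097)/(-367179 + r(-272)) = ((-224 - 504) + 467097)/(-367179 - 3) = (-728 + 467097)/(-367182) = 466369*(-1/367182) = -466369/367182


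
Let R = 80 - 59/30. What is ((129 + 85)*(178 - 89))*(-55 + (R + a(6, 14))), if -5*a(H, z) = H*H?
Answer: 904685/3 ≈ 3.0156e+5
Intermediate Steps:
a(H, z) = -H**2/5 (a(H, z) = -H*H/5 = -H**2/5)
R = 2341/30 (R = 80 - 59/30 = 2341/30 ≈ 78.033)
((129 + 85)*(178 - 89))*(-55 + (R + a(6, 14))) = ((129 + 85)*(178 - 89))*(-55 + (2341/30 - 1/5*6**2)) = (214*89)*(-55 + (2341/30 - 1/5*36)) = 19046*(-55 + (2341/30 - 36/5)) = 19046*(-55 + 425/6) = 19046*(95/6) = 904685/3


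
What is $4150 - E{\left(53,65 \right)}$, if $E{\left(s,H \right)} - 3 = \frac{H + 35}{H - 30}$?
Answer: $\frac{29009}{7} \approx 4144.1$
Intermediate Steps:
$E{\left(s,H \right)} = 3 + \frac{35 + H}{-30 + H}$ ($E{\left(s,H \right)} = 3 + \frac{H + 35}{H - 30} = 3 + \frac{35 + H}{-30 + H}$)
$4150 - E{\left(53,65 \right)} = 4150 - \frac{-55 + 4 \cdot 65}{-30 + 65} = 4150 - \frac{-55 + 260}{35} = 4150 - \frac{1}{35} \cdot 205 = 4150 - \frac{41}{7} = \frac{29009}{7}$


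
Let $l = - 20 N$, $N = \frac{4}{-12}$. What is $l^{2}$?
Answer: $\frac{400}{9} \approx 44.444$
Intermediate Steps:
$N = - \frac{1}{3}$ ($N = 4 \left(- \frac{1}{12}\right) = - \frac{1}{3} \approx -0.33333$)
$l = \frac{20}{3}$ ($l = \left(-20\right) \left(- \frac{1}{3}\right) = \frac{20}{3} \approx 6.6667$)
$l^{2} = \left(\frac{20}{3}\right)^{2} = \frac{400}{9}$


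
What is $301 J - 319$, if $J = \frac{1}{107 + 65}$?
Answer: $- \frac{1269}{4} \approx -317.25$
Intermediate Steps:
$J = \frac{1}{172} \approx 0.005814$
$301 J - 319 = 301 \cdot \frac{1}{172} - 319 = \frac{7}{4} - 319 = - \frac{1269}{4}$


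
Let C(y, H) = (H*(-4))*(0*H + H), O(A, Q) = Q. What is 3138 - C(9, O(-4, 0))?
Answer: 3138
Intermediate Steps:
C(y, H) = -4*H² (C(y, H) = (-4*H)*(0 + H) = (-4*H)*H = -4*H²)
3138 - C(9, O(-4, 0)) = 3138 - (-4)*0² = 3138 - (-4)*0 = 3138 - 1*0 = 3138 + 0 = 3138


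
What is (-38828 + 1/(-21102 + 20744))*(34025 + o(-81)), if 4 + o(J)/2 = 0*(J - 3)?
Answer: -472850757225/358 ≈ -1.3208e+9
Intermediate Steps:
o(J) = -8 (o(J) = -8 + 2*(0*(J - 3)) = -8 + 2*(0*(-3 + J)) = -8 + 2*0 = -8 + 0 = -8)
(-38828 + 1/(-21102 + 20744))*(34025 + o(-81)) = (-38828 + 1/(-21102 + 20744))*(34025 - 8) = (-38828 + 1/(-358))*34017 = (-38828 - 1/358)*34017 = -13900425/358*34017 = -472850757225/358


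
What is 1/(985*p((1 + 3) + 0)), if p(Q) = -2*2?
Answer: -1/3940 ≈ -0.00025381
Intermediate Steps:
p(Q) = -4
1/(985*p((1 + 3) + 0)) = 1/(985*(-4)) = 1/(-3940) = -1/3940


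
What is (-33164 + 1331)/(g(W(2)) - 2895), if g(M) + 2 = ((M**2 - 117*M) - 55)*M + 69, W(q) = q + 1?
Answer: 31833/4019 ≈ 7.9206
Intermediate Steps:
W(q) = 1 + q
g(M) = 67 + M*(-55 + M**2 - 117*M) (g(M) = -2 + (((M**2 - 117*M) - 55)*M + 69) = -2 + ((-55 + M**2 - 117*M)*M + 69) = -2 + (M*(-55 + M**2 - 117*M) + 69) = -2 + (69 + M*(-55 + M**2 - 117*M)) = 67 + M*(-55 + M**2 - 117*M))
(-33164 + 1331)/(g(W(2)) - 2895) = (-33164 + 1331)/((67 + (1 + 2)**3 - 117*(1 + 2)**2 - 55*(1 + 2)) - 2895) = -31833/((67 + 3**3 - 117*3**2 - 55*3) - 2895) = -31833/((67 + 27 - 117*9 - 165) - 2895) = -31833/((67 + 27 - 1053 - 165) - 2895) = -31833/(-1124 - 2895) = -31833/(-4019) = -31833*(-1/4019) = 31833/4019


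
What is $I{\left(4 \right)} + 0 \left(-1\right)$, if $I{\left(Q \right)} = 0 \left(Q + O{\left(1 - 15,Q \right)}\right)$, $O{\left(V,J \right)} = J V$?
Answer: $0$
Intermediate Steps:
$I{\left(Q \right)} = 0$ ($I{\left(Q \right)} = 0 \left(Q + Q \left(1 - 15\right)\right) = 0 \left(Q + Q \left(-14\right)\right) = 0 \left(Q - 14 Q\right) = 0 \left(- 13 Q\right) = 0$)
$I{\left(4 \right)} + 0 \left(-1\right) = 0 + 0 \left(-1\right) = 0 + 0 = 0$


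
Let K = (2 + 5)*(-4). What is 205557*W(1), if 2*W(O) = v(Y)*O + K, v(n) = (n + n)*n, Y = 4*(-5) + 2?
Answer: 63722670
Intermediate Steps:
Y = -18 (Y = -20 + 2 = -18)
v(n) = 2*n² (v(n) = (2*n)*n = 2*n²)
K = -28 (K = 7*(-4) = -28)
W(O) = -14 + 324*O (W(O) = ((2*(-18)²)*O - 28)/2 = ((2*324)*O - 28)/2 = (648*O - 28)/2 = (-28 + 648*O)/2 = -14 + 324*O)
205557*W(1) = 205557*(-14 + 324*1) = 205557*(-14 + 324) = 205557*310 = 63722670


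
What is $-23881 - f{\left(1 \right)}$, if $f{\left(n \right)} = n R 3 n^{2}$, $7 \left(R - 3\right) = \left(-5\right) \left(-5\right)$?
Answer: $- \frac{167305}{7} \approx -23901.0$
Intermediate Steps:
$R = \frac{46}{7}$ ($R = 3 + \frac{\left(-5\right) \left(-5\right)}{7} = 3 + \frac{1}{7} \cdot 25 = 3 + \frac{25}{7} = \frac{46}{7} \approx 6.5714$)
$f{\left(n \right)} = \frac{138 n^{3}}{7}$ ($f{\left(n \right)} = n \frac{46}{7} \cdot 3 n^{2} = \frac{46 n}{7} \cdot 3 n^{2} = \frac{138 n^{3}}{7}$)
$-23881 - f{\left(1 \right)} = -23881 - \frac{138 \cdot 1^{3}}{7} = -23881 - \frac{138}{7} \cdot 1 = -23881 - \frac{138}{7} = - \frac{167305}{7}$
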